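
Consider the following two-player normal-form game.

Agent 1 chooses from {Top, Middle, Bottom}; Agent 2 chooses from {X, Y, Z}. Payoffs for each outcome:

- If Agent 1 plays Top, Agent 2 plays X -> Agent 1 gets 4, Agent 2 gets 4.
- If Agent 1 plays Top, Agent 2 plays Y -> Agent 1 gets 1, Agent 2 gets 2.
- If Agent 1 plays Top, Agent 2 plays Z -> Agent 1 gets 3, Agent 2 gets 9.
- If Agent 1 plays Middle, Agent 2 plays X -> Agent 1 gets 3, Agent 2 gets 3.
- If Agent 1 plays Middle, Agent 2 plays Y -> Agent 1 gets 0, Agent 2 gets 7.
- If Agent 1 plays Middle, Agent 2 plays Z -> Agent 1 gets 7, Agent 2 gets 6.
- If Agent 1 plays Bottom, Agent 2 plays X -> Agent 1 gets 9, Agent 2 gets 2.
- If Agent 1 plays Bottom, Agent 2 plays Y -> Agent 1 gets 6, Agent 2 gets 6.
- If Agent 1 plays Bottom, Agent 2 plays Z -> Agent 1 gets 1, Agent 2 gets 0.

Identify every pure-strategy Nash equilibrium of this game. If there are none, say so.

The unique pure-strategy Nash equilibrium is (Bottom, Y).

Agent 1 against X: payoffs 4, 3, 9 → best response Bottom.
Agent 1 against Y: payoffs 1, 0, 6 → best response Bottom.
Agent 1 against Z: payoffs 3, 7, 1 → best response Middle.
Agent 2 against Top: payoffs 4, 2, 9 → best response Z.
Agent 2 against Middle: payoffs 3, 7, 6 → best response Y.
Agent 2 against Bottom: payoffs 2, 6, 0 → best response Y.
Mutual best responses: (Bottom, Y).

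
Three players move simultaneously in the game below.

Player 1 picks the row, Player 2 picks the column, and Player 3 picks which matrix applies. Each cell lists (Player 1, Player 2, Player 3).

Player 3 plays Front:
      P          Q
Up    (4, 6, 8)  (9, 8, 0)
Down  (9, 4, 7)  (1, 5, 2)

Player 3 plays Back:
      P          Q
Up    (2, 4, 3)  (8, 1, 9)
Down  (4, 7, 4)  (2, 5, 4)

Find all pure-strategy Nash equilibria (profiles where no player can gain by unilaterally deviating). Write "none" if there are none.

No pure-strategy Nash equilibrium.

Player 1 against (P, Front): payoffs 4, 9 → best response Down.
Player 1 against (P, Back): payoffs 2, 4 → best response Down.
Player 1 against (Q, Front): payoffs 9, 1 → best response Up.
Player 1 against (Q, Back): payoffs 8, 2 → best response Up.
Player 2 against (Up, Front): payoffs 6, 8 → best response Q.
Player 2 against (Up, Back): payoffs 4, 1 → best response P.
Player 2 against (Down, Front): payoffs 4, 5 → best response Q.
Player 2 against (Down, Back): payoffs 7, 5 → best response P.
Player 3 against (Up, P): payoffs 8, 3 → best response Front.
Player 3 against (Up, Q): payoffs 0, 9 → best response Back.
Player 3 against (Down, P): payoffs 7, 4 → best response Front.
Player 3 against (Down, Q): payoffs 2, 4 → best response Back.
No profile is a mutual best response for all players.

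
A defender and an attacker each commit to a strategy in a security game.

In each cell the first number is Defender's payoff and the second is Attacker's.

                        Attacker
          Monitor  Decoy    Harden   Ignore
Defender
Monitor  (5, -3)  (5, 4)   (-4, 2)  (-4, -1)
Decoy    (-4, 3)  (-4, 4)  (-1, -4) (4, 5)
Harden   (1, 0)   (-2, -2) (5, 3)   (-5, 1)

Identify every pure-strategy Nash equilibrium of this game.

Defender against Monitor: payoffs 5, -4, 1 → best response Monitor.
Defender against Decoy: payoffs 5, -4, -2 → best response Monitor.
Defender against Harden: payoffs -4, -1, 5 → best response Harden.
Defender against Ignore: payoffs -4, 4, -5 → best response Decoy.
Attacker against Monitor: payoffs -3, 4, 2, -1 → best response Decoy.
Attacker against Decoy: payoffs 3, 4, -4, 5 → best response Ignore.
Attacker against Harden: payoffs 0, -2, 3, 1 → best response Harden.
Mutual best responses: (Monitor, Decoy); (Decoy, Ignore); (Harden, Harden).

The pure Nash equilibria are (Monitor, Decoy); (Decoy, Ignore); (Harden, Harden).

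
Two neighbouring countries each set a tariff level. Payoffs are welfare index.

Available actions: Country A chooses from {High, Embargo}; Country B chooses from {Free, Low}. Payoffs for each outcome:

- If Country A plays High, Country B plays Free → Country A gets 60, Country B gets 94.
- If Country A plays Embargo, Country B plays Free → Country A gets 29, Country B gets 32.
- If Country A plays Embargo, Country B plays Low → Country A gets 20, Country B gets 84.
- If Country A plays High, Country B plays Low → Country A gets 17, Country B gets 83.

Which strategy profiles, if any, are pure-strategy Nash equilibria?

Pure-strategy Nash equilibria: (High, Free); (Embargo, Low)

Check each profile: it is a Nash equilibrium iff no player can strictly gain by switching unilaterally.
(High, Free): Country A gets 60, best alternative 29; Country B gets 94, best alternative 83. No profitable deviation — NE.
(High, Low): Country A can switch to Embargo (17 → 20). Not NE.
(Embargo, Free): Country A can switch to High (29 → 60). Not NE.
(Embargo, Low): Country A gets 20, best alternative 17; Country B gets 84, best alternative 32. No profitable deviation — NE.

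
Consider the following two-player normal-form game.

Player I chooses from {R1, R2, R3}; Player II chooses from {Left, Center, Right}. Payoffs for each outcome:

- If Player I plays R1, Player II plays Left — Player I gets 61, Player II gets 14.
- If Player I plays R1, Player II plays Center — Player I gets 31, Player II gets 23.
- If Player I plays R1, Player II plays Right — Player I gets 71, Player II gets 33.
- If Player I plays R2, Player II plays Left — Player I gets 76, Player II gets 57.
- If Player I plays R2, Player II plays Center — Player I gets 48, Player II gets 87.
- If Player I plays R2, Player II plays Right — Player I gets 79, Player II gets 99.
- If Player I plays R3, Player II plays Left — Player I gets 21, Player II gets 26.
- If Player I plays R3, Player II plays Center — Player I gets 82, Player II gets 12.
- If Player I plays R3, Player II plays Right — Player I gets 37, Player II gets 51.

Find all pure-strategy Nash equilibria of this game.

(R2, Right)

For each strategy profile, look for a profitable unilateral deviation.
(R1, Left): Player I can switch to R2 (61 → 76). Not NE.
(R1, Center): Player I can switch to R2 (31 → 48). Not NE.
(R1, Right): Player I can switch to R2 (71 → 79). Not NE.
(R2, Left): Player II can switch to Center (57 → 87). Not NE.
(R2, Center): Player I can switch to R3 (48 → 82). Not NE.
(R2, Right): Player I gets 79, best alternative 71; Player II gets 99, best alternative 87. No profitable deviation — NE.
(R3, Left): Player I can switch to R1 (21 → 61). Not NE.
(R3, Center): Player II can switch to Left (12 → 26). Not NE.
(R3, Right): Player I can switch to R1 (37 → 71). Not NE.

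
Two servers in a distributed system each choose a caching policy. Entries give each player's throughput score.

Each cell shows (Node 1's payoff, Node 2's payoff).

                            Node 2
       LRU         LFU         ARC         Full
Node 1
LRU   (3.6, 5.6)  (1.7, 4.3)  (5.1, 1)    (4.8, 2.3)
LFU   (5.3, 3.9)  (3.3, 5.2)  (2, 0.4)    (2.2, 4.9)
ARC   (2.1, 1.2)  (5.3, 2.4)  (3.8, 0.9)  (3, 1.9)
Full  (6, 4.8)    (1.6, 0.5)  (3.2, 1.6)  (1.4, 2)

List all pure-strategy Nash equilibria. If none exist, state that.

(ARC, LFU) and (Full, LRU)

Node 1 against LRU: payoffs 3.6, 5.3, 2.1, 6 → best response Full.
Node 1 against LFU: payoffs 1.7, 3.3, 5.3, 1.6 → best response ARC.
Node 1 against ARC: payoffs 5.1, 2, 3.8, 3.2 → best response LRU.
Node 1 against Full: payoffs 4.8, 2.2, 3, 1.4 → best response LRU.
Node 2 against LRU: payoffs 5.6, 4.3, 1, 2.3 → best response LRU.
Node 2 against LFU: payoffs 3.9, 5.2, 0.4, 4.9 → best response LFU.
Node 2 against ARC: payoffs 1.2, 2.4, 0.9, 1.9 → best response LFU.
Node 2 against Full: payoffs 4.8, 0.5, 1.6, 2 → best response LRU.
Mutual best responses: (ARC, LFU); (Full, LRU).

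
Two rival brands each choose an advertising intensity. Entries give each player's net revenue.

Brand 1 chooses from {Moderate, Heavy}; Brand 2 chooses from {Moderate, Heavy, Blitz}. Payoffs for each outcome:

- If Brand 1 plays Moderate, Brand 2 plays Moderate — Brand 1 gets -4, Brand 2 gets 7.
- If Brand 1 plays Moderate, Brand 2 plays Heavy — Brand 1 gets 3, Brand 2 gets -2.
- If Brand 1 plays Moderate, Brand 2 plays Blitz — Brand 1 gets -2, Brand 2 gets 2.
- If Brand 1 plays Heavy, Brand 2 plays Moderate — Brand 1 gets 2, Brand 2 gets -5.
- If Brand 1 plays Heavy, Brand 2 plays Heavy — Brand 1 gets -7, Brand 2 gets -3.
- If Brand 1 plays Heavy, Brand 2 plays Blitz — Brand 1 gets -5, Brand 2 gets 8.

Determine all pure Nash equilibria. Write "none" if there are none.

(Moderate, Moderate): Brand 1 can switch to Heavy (-4 → 2). Not NE.
(Moderate, Heavy): Brand 2 can switch to Moderate (-2 → 7). Not NE.
(Moderate, Blitz): Brand 2 can switch to Moderate (2 → 7). Not NE.
(Heavy, Moderate): Brand 2 can switch to Heavy (-5 → -3). Not NE.
(Heavy, Heavy): Brand 1 can switch to Moderate (-7 → 3). Not NE.
(Heavy, Blitz): Brand 1 can switch to Moderate (-5 → -2). Not NE.

No pure-strategy Nash equilibrium.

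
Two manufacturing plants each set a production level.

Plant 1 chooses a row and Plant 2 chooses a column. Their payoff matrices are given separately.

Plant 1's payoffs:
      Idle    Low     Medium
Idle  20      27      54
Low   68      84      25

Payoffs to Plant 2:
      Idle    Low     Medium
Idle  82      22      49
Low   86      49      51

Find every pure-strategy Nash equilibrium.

(Low, Idle)

Plant 1 against Idle: payoffs 20, 68 → best response Low.
Plant 1 against Low: payoffs 27, 84 → best response Low.
Plant 1 against Medium: payoffs 54, 25 → best response Idle.
Plant 2 against Idle: payoffs 82, 22, 49 → best response Idle.
Plant 2 against Low: payoffs 86, 49, 51 → best response Idle.
Mutual best responses: (Low, Idle).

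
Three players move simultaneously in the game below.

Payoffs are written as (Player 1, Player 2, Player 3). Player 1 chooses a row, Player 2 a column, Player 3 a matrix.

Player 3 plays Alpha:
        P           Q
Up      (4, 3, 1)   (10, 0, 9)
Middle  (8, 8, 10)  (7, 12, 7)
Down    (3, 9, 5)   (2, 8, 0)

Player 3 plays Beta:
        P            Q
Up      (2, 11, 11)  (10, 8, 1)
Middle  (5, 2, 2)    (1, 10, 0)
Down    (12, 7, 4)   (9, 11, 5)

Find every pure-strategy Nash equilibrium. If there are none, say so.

none

Mark each player's best response to every combination of opponents' strategies; a profile where every player is best-responding is a pure Nash equilibrium.
Player 1 against (P, Alpha): payoffs 4, 8, 3 → best response Middle.
Player 1 against (P, Beta): payoffs 2, 5, 12 → best response Down.
Player 1 against (Q, Alpha): payoffs 10, 7, 2 → best response Up.
Player 1 against (Q, Beta): payoffs 10, 1, 9 → best response Up.
Player 2 against (Up, Alpha): payoffs 3, 0 → best response P.
Player 2 against (Up, Beta): payoffs 11, 8 → best response P.
Player 2 against (Middle, Alpha): payoffs 8, 12 → best response Q.
Player 2 against (Middle, Beta): payoffs 2, 10 → best response Q.
Player 2 against (Down, Alpha): payoffs 9, 8 → best response P.
Player 2 against (Down, Beta): payoffs 7, 11 → best response Q.
Player 3 against (Up, P): payoffs 1, 11 → best response Beta.
Player 3 against (Up, Q): payoffs 9, 1 → best response Alpha.
Player 3 against (Middle, P): payoffs 10, 2 → best response Alpha.
Player 3 against (Middle, Q): payoffs 7, 0 → best response Alpha.
Player 3 against (Down, P): payoffs 5, 4 → best response Alpha.
Player 3 against (Down, Q): payoffs 0, 5 → best response Beta.
No profile is a mutual best response for all players.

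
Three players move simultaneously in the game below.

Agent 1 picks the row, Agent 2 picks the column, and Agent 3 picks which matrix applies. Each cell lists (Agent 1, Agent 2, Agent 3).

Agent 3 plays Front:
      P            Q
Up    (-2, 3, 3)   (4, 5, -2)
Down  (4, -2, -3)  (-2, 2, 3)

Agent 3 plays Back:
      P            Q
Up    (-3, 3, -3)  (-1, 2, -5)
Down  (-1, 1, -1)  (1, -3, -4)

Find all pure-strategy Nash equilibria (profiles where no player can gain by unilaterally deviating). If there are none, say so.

Pure-strategy Nash equilibria: (Up, Q, Front); (Down, P, Back)

Agent 1 against (P, Front): payoffs -2, 4 → best response Down.
Agent 1 against (P, Back): payoffs -3, -1 → best response Down.
Agent 1 against (Q, Front): payoffs 4, -2 → best response Up.
Agent 1 against (Q, Back): payoffs -1, 1 → best response Down.
Agent 2 against (Up, Front): payoffs 3, 5 → best response Q.
Agent 2 against (Up, Back): payoffs 3, 2 → best response P.
Agent 2 against (Down, Front): payoffs -2, 2 → best response Q.
Agent 2 against (Down, Back): payoffs 1, -3 → best response P.
Agent 3 against (Up, P): payoffs 3, -3 → best response Front.
Agent 3 against (Up, Q): payoffs -2, -5 → best response Front.
Agent 3 against (Down, P): payoffs -3, -1 → best response Back.
Agent 3 against (Down, Q): payoffs 3, -4 → best response Front.
Mutual best responses: (Up, Q, Front); (Down, P, Back).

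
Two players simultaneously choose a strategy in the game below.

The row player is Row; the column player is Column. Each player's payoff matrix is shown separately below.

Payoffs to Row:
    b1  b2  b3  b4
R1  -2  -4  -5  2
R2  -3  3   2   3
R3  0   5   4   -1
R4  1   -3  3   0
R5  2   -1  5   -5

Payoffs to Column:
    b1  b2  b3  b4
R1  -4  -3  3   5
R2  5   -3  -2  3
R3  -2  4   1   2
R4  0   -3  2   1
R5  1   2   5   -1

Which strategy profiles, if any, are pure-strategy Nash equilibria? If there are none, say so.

Pure-strategy Nash equilibria: (R3, b2), (R5, b3)

Mark each player's best response to every combination of opponents' strategies; a profile where every player is best-responding is a pure Nash equilibrium.
Row against b1: payoffs -2, -3, 0, 1, 2 → best response R5.
Row against b2: payoffs -4, 3, 5, -3, -1 → best response R3.
Row against b3: payoffs -5, 2, 4, 3, 5 → best response R5.
Row against b4: payoffs 2, 3, -1, 0, -5 → best response R2.
Column against R1: payoffs -4, -3, 3, 5 → best response b4.
Column against R2: payoffs 5, -3, -2, 3 → best response b1.
Column against R3: payoffs -2, 4, 1, 2 → best response b2.
Column against R4: payoffs 0, -3, 2, 1 → best response b3.
Column against R5: payoffs 1, 2, 5, -1 → best response b3.
Mutual best responses: (R3, b2); (R5, b3).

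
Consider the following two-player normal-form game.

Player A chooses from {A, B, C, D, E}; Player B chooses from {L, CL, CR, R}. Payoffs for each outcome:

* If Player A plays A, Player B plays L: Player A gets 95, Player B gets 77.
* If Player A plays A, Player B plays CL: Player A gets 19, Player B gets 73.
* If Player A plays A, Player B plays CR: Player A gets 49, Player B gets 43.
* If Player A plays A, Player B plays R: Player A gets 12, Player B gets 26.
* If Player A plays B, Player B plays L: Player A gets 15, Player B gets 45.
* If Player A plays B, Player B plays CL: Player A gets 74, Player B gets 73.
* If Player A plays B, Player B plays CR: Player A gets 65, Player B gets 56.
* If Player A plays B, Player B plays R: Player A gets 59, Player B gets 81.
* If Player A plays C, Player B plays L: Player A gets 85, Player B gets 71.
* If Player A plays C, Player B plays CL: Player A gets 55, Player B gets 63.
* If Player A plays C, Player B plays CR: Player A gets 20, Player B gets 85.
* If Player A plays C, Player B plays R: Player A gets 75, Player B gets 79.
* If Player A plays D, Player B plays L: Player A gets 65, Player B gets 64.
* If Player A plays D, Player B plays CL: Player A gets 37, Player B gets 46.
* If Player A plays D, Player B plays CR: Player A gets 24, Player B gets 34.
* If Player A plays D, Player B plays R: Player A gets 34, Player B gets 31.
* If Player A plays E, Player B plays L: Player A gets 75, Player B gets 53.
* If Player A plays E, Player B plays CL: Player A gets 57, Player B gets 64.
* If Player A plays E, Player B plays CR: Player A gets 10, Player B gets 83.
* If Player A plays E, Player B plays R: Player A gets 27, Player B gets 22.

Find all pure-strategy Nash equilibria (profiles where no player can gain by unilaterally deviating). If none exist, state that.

Player A against L: payoffs 95, 15, 85, 65, 75 → best response A.
Player A against CL: payoffs 19, 74, 55, 37, 57 → best response B.
Player A against CR: payoffs 49, 65, 20, 24, 10 → best response B.
Player A against R: payoffs 12, 59, 75, 34, 27 → best response C.
Player B against A: payoffs 77, 73, 43, 26 → best response L.
Player B against B: payoffs 45, 73, 56, 81 → best response R.
Player B against C: payoffs 71, 63, 85, 79 → best response CR.
Player B against D: payoffs 64, 46, 34, 31 → best response L.
Player B against E: payoffs 53, 64, 83, 22 → best response CR.
Mutual best responses: (A, L).

The unique pure-strategy Nash equilibrium is (A, L).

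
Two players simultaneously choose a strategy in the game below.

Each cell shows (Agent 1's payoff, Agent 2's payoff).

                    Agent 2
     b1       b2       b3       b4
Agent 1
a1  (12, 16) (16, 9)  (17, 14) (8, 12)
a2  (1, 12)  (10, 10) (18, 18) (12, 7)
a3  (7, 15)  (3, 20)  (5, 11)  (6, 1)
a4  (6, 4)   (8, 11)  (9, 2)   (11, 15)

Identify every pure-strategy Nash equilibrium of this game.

Mark each player's best response to every combination of opponents' strategies; a profile where every player is best-responding is a pure Nash equilibrium.
Agent 1 against b1: payoffs 12, 1, 7, 6 → best response a1.
Agent 1 against b2: payoffs 16, 10, 3, 8 → best response a1.
Agent 1 against b3: payoffs 17, 18, 5, 9 → best response a2.
Agent 1 against b4: payoffs 8, 12, 6, 11 → best response a2.
Agent 2 against a1: payoffs 16, 9, 14, 12 → best response b1.
Agent 2 against a2: payoffs 12, 10, 18, 7 → best response b3.
Agent 2 against a3: payoffs 15, 20, 11, 1 → best response b2.
Agent 2 against a4: payoffs 4, 11, 2, 15 → best response b4.
Mutual best responses: (a1, b1); (a2, b3).

The pure Nash equilibria are (a1, b1), (a2, b3).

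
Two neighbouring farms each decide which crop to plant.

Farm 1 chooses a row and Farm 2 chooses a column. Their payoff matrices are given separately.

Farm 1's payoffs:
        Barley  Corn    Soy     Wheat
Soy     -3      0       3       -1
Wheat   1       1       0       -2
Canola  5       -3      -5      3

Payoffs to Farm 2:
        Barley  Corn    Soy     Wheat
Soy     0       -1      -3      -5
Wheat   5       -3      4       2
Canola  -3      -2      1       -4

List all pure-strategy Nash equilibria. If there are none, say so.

No pure-strategy Nash equilibrium.

Farm 1 against Barley: payoffs -3, 1, 5 → best response Canola.
Farm 1 against Corn: payoffs 0, 1, -3 → best response Wheat.
Farm 1 against Soy: payoffs 3, 0, -5 → best response Soy.
Farm 1 against Wheat: payoffs -1, -2, 3 → best response Canola.
Farm 2 against Soy: payoffs 0, -1, -3, -5 → best response Barley.
Farm 2 against Wheat: payoffs 5, -3, 4, 2 → best response Barley.
Farm 2 against Canola: payoffs -3, -2, 1, -4 → best response Soy.
No profile is a mutual best response for all players.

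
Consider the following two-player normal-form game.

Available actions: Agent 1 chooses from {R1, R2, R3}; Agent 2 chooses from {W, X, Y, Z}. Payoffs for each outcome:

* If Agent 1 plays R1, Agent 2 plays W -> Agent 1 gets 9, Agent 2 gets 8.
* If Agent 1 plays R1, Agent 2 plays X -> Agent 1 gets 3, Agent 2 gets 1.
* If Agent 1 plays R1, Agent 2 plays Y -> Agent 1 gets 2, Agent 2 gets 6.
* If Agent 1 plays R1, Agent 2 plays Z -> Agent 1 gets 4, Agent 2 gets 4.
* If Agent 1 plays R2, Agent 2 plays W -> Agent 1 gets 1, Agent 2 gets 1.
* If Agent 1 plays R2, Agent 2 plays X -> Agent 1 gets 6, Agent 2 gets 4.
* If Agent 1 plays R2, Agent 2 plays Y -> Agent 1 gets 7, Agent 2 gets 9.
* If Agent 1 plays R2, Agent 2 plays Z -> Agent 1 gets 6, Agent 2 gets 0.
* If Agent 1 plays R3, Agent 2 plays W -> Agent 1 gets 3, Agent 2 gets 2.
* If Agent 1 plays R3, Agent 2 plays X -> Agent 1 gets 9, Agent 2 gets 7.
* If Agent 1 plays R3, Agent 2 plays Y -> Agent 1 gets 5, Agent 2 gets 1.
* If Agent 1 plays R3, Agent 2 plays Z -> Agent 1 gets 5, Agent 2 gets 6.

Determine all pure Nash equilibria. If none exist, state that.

Pure-strategy Nash equilibria: (R1, W); (R2, Y); (R3, X)

Mark each player's best response to every combination of opponents' strategies; a profile where every player is best-responding is a pure Nash equilibrium.
Agent 1 against W: payoffs 9, 1, 3 → best response R1.
Agent 1 against X: payoffs 3, 6, 9 → best response R3.
Agent 1 against Y: payoffs 2, 7, 5 → best response R2.
Agent 1 against Z: payoffs 4, 6, 5 → best response R2.
Agent 2 against R1: payoffs 8, 1, 6, 4 → best response W.
Agent 2 against R2: payoffs 1, 4, 9, 0 → best response Y.
Agent 2 against R3: payoffs 2, 7, 1, 6 → best response X.
Mutual best responses: (R1, W); (R2, Y); (R3, X).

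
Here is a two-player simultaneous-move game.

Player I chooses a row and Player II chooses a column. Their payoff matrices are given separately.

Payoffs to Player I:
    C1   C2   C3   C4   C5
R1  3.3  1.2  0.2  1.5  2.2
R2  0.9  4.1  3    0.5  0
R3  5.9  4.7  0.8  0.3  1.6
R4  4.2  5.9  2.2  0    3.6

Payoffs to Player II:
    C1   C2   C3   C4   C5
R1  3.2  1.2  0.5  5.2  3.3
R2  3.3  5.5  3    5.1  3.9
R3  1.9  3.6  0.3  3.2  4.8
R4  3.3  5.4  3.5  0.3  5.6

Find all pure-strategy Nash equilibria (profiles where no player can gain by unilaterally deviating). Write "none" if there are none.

Pure-strategy Nash equilibria: (R1, C4); (R4, C5)

For each player, find the best response to each opponent profile; mutual best responses are the pure NE.
Player I against C1: payoffs 3.3, 0.9, 5.9, 4.2 → best response R3.
Player I against C2: payoffs 1.2, 4.1, 4.7, 5.9 → best response R4.
Player I against C3: payoffs 0.2, 3, 0.8, 2.2 → best response R2.
Player I against C4: payoffs 1.5, 0.5, 0.3, 0 → best response R1.
Player I against C5: payoffs 2.2, 0, 1.6, 3.6 → best response R4.
Player II against R1: payoffs 3.2, 1.2, 0.5, 5.2, 3.3 → best response C4.
Player II against R2: payoffs 3.3, 5.5, 3, 5.1, 3.9 → best response C2.
Player II against R3: payoffs 1.9, 3.6, 0.3, 3.2, 4.8 → best response C5.
Player II against R4: payoffs 3.3, 5.4, 3.5, 0.3, 5.6 → best response C5.
Mutual best responses: (R1, C4); (R4, C5).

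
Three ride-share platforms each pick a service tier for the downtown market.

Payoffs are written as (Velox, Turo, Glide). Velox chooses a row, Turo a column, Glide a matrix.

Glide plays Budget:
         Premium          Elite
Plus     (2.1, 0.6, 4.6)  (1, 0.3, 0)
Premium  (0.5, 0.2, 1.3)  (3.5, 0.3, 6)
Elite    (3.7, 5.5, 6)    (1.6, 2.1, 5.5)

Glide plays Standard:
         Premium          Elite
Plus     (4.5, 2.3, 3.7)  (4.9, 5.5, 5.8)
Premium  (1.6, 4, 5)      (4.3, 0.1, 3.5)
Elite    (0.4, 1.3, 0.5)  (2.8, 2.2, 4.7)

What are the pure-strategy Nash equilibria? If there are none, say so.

For each player, find the best response to each opponent profile; mutual best responses are the pure NE.
Velox against (Premium, Budget): payoffs 2.1, 0.5, 3.7 → best response Elite.
Velox against (Premium, Standard): payoffs 4.5, 1.6, 0.4 → best response Plus.
Velox against (Elite, Budget): payoffs 1, 3.5, 1.6 → best response Premium.
Velox against (Elite, Standard): payoffs 4.9, 4.3, 2.8 → best response Plus.
Turo against (Plus, Budget): payoffs 0.6, 0.3 → best response Premium.
Turo against (Plus, Standard): payoffs 2.3, 5.5 → best response Elite.
Turo against (Premium, Budget): payoffs 0.2, 0.3 → best response Elite.
Turo against (Premium, Standard): payoffs 4, 0.1 → best response Premium.
Turo against (Elite, Budget): payoffs 5.5, 2.1 → best response Premium.
Turo against (Elite, Standard): payoffs 1.3, 2.2 → best response Elite.
Glide against (Plus, Premium): payoffs 4.6, 3.7 → best response Budget.
Glide against (Plus, Elite): payoffs 0, 5.8 → best response Standard.
Glide against (Premium, Premium): payoffs 1.3, 5 → best response Standard.
Glide against (Premium, Elite): payoffs 6, 3.5 → best response Budget.
Glide against (Elite, Premium): payoffs 6, 0.5 → best response Budget.
Glide against (Elite, Elite): payoffs 5.5, 4.7 → best response Budget.
Mutual best responses: (Plus, Elite, Standard); (Premium, Elite, Budget); (Elite, Premium, Budget).

(Plus, Elite, Standard) and (Premium, Elite, Budget) and (Elite, Premium, Budget)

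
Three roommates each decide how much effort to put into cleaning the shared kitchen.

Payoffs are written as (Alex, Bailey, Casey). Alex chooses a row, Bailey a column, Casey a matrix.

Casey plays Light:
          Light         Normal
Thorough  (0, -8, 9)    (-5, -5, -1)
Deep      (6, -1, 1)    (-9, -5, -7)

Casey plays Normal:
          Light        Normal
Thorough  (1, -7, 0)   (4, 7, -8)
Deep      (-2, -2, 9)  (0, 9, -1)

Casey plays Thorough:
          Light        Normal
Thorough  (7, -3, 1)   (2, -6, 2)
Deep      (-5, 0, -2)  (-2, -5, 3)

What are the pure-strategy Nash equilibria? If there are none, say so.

This game has no pure Nash equilibrium.

For each player, find the best response to each opponent profile; mutual best responses are the pure NE.
Alex against (Light, Light): payoffs 0, 6 → best response Deep.
Alex against (Light, Normal): payoffs 1, -2 → best response Thorough.
Alex against (Light, Thorough): payoffs 7, -5 → best response Thorough.
Alex against (Normal, Light): payoffs -5, -9 → best response Thorough.
Alex against (Normal, Normal): payoffs 4, 0 → best response Thorough.
Alex against (Normal, Thorough): payoffs 2, -2 → best response Thorough.
Bailey against (Thorough, Light): payoffs -8, -5 → best response Normal.
Bailey against (Thorough, Normal): payoffs -7, 7 → best response Normal.
Bailey against (Thorough, Thorough): payoffs -3, -6 → best response Light.
Bailey against (Deep, Light): payoffs -1, -5 → best response Light.
Bailey against (Deep, Normal): payoffs -2, 9 → best response Normal.
Bailey against (Deep, Thorough): payoffs 0, -5 → best response Light.
Casey against (Thorough, Light): payoffs 9, 0, 1 → best response Light.
Casey against (Thorough, Normal): payoffs -1, -8, 2 → best response Thorough.
Casey against (Deep, Light): payoffs 1, 9, -2 → best response Normal.
Casey against (Deep, Normal): payoffs -7, -1, 3 → best response Thorough.
No profile is a mutual best response for all players.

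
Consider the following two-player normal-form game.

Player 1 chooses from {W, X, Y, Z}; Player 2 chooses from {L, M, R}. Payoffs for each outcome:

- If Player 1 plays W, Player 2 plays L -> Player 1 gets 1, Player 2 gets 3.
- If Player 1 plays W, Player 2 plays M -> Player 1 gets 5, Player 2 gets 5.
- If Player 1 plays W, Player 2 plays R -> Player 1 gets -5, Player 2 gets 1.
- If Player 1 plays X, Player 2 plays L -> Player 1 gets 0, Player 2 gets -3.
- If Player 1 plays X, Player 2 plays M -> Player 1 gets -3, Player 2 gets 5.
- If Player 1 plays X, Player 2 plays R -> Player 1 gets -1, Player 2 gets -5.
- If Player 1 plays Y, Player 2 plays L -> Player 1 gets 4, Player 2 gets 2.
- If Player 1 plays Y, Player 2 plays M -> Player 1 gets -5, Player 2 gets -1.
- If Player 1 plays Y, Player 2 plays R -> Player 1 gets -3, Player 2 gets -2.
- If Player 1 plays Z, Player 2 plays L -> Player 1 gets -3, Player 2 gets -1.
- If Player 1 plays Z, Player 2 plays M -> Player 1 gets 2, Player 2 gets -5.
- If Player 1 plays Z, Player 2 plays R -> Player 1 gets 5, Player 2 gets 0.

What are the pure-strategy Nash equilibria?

(W, L): Player 1 can switch to Y (1 → 4). Not NE.
(W, M): Player 1 gets 5, best alternative 2; Player 2 gets 5, best alternative 3. No profitable deviation — NE.
(W, R): Player 1 can switch to X (-5 → -1). Not NE.
(X, L): Player 1 can switch to W (0 → 1). Not NE.
(X, M): Player 1 can switch to W (-3 → 5). Not NE.
(X, R): Player 1 can switch to Z (-1 → 5). Not NE.
(Y, L): Player 1 gets 4, best alternative 1; Player 2 gets 2, best alternative -1. No profitable deviation — NE.
(Y, M): Player 1 can switch to W (-5 → 5). Not NE.
(Y, R): Player 1 can switch to X (-3 → -1). Not NE.
(Z, L): Player 1 can switch to W (-3 → 1). Not NE.
(Z, M): Player 1 can switch to W (2 → 5). Not NE.
(Z, R): Player 1 gets 5, best alternative -1; Player 2 gets 0, best alternative -1. No profitable deviation — NE.

The pure Nash equilibria are (W, M); (Y, L); (Z, R).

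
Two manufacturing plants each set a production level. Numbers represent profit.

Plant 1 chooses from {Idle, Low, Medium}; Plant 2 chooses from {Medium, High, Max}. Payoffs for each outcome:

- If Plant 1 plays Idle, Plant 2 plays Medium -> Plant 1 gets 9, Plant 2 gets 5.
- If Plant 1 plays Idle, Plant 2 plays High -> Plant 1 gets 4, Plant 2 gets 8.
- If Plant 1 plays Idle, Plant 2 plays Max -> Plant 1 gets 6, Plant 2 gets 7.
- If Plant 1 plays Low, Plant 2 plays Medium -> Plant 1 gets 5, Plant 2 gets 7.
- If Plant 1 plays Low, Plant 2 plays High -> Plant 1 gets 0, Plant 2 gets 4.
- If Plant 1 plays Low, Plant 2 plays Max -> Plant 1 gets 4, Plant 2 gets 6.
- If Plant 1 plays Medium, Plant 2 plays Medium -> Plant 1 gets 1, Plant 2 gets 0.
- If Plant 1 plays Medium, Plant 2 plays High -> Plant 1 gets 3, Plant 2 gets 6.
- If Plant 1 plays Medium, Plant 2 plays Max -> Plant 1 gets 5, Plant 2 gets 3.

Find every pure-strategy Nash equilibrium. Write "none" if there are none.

Plant 1 against Medium: payoffs 9, 5, 1 → best response Idle.
Plant 1 against High: payoffs 4, 0, 3 → best response Idle.
Plant 1 against Max: payoffs 6, 4, 5 → best response Idle.
Plant 2 against Idle: payoffs 5, 8, 7 → best response High.
Plant 2 against Low: payoffs 7, 4, 6 → best response Medium.
Plant 2 against Medium: payoffs 0, 6, 3 → best response High.
Mutual best responses: (Idle, High).

Pure NE: (Idle, High)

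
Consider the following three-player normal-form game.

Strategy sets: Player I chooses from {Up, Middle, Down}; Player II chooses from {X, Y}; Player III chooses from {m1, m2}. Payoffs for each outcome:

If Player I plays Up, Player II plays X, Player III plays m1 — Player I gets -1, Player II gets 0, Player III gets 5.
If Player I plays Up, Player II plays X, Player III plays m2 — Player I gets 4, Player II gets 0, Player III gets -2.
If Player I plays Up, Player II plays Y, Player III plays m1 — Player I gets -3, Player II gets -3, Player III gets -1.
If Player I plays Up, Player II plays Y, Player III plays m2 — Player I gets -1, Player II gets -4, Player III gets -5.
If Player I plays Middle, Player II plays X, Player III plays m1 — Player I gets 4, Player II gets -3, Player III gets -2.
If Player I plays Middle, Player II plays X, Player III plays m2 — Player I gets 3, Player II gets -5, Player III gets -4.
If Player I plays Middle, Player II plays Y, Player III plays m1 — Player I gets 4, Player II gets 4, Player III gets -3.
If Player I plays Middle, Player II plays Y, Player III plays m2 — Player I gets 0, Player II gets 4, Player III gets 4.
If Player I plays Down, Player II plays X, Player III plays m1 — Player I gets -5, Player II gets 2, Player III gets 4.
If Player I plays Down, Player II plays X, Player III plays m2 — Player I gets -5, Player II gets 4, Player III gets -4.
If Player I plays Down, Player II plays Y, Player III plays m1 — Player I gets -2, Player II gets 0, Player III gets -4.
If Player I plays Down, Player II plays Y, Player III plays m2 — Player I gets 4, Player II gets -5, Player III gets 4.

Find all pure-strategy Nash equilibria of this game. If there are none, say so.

(Up, X, m1): Player I can switch to Middle (-1 → 4). Not NE.
(Up, X, m2): Player III can switch to m1 (-2 → 5). Not NE.
(Up, Y, m1): Player I can switch to Middle (-3 → 4). Not NE.
(Up, Y, m2): Player I can switch to Middle (-1 → 0). Not NE.
(Middle, X, m1): Player II can switch to Y (-3 → 4). Not NE.
(Middle, X, m2): Player I can switch to Up (3 → 4). Not NE.
(Middle, Y, m1): Player III can switch to m2 (-3 → 4). Not NE.
(Middle, Y, m2): Player I can switch to Down (0 → 4). Not NE.
(The remaining 4 profiles each have a profitable deviation by the same check.)

This game has no pure Nash equilibrium.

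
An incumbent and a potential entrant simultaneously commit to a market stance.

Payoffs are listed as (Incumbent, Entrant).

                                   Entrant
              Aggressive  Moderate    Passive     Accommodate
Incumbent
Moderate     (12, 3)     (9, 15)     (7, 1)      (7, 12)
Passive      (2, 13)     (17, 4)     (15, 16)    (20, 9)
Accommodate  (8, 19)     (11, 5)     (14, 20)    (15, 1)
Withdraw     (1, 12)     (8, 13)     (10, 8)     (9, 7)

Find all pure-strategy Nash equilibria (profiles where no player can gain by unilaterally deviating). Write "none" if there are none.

Pure NE: (Passive, Passive)

Check each profile: it is a Nash equilibrium iff no player can strictly gain by switching unilaterally.
(Moderate, Aggressive): Entrant can switch to Moderate (3 → 15). Not NE.
(Moderate, Moderate): Incumbent can switch to Passive (9 → 17). Not NE.
(Moderate, Passive): Incumbent can switch to Passive (7 → 15). Not NE.
(Moderate, Accommodate): Incumbent can switch to Passive (7 → 20). Not NE.
(Passive, Aggressive): Incumbent can switch to Moderate (2 → 12). Not NE.
(Passive, Moderate): Entrant can switch to Aggressive (4 → 13). Not NE.
(Passive, Passive): Incumbent gets 15, best alternative 14; Entrant gets 16, best alternative 13. No profitable deviation — NE.
(Passive, Accommodate): Entrant can switch to Aggressive (9 → 13). Not NE.
(Accommodate, Aggressive): Incumbent can switch to Moderate (8 → 12). Not NE.
(Accommodate, Moderate): Incumbent can switch to Passive (11 → 17). Not NE.
(Accommodate, Passive): Incumbent can switch to Passive (14 → 15). Not NE.
(The remaining 5 profiles each have a profitable deviation by the same check.)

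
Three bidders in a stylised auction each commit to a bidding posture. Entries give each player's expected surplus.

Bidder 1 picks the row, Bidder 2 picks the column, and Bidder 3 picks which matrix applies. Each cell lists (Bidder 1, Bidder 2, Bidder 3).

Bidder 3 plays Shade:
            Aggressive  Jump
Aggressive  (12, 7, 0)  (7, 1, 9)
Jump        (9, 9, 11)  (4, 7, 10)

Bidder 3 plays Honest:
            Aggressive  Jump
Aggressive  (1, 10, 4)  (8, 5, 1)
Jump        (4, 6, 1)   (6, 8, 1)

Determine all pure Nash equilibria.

Check each profile: it is a Nash equilibrium iff no player can strictly gain by switching unilaterally.
(Aggressive, Aggressive, Shade): Bidder 3 can switch to Honest (0 → 4). Not NE.
(Aggressive, Aggressive, Honest): Bidder 1 can switch to Jump (1 → 4). Not NE.
(Aggressive, Jump, Shade): Bidder 2 can switch to Aggressive (1 → 7). Not NE.
(Aggressive, Jump, Honest): Bidder 2 can switch to Aggressive (5 → 10). Not NE.
(Jump, Aggressive, Shade): Bidder 1 can switch to Aggressive (9 → 12). Not NE.
(Jump, Aggressive, Honest): Bidder 2 can switch to Jump (6 → 8). Not NE.
(Jump, Jump, Shade): Bidder 1 can switch to Aggressive (4 → 7). Not NE.
(Jump, Jump, Honest): Bidder 1 can switch to Aggressive (6 → 8). Not NE.

There is no pure-strategy Nash equilibrium.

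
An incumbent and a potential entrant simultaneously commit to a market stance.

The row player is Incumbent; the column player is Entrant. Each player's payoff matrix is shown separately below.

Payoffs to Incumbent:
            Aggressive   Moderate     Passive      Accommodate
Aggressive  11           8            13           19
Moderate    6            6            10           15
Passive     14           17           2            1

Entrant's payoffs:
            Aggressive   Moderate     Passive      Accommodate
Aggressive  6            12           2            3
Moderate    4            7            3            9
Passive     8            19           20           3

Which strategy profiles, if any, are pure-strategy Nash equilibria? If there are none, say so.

No pure-strategy Nash equilibrium.

Incumbent against Aggressive: payoffs 11, 6, 14 → best response Passive.
Incumbent against Moderate: payoffs 8, 6, 17 → best response Passive.
Incumbent against Passive: payoffs 13, 10, 2 → best response Aggressive.
Incumbent against Accommodate: payoffs 19, 15, 1 → best response Aggressive.
Entrant against Aggressive: payoffs 6, 12, 2, 3 → best response Moderate.
Entrant against Moderate: payoffs 4, 7, 3, 9 → best response Accommodate.
Entrant against Passive: payoffs 8, 19, 20, 3 → best response Passive.
No profile is a mutual best response for all players.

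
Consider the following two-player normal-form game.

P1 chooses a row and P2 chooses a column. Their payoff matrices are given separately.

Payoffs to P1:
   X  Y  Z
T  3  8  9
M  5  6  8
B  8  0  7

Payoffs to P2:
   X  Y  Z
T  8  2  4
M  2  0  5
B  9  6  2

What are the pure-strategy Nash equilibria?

Pure NE: (B, X)

P1 against X: payoffs 3, 5, 8 → best response B.
P1 against Y: payoffs 8, 6, 0 → best response T.
P1 against Z: payoffs 9, 8, 7 → best response T.
P2 against T: payoffs 8, 2, 4 → best response X.
P2 against M: payoffs 2, 0, 5 → best response Z.
P2 against B: payoffs 9, 6, 2 → best response X.
Mutual best responses: (B, X).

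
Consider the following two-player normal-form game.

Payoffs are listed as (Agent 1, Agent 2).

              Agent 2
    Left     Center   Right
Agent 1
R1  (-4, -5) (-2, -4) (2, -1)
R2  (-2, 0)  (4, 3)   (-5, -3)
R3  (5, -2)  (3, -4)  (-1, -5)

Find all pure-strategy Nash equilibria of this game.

(R1, Right); (R2, Center); (R3, Left)

Agent 1 against Left: payoffs -4, -2, 5 → best response R3.
Agent 1 against Center: payoffs -2, 4, 3 → best response R2.
Agent 1 against Right: payoffs 2, -5, -1 → best response R1.
Agent 2 against R1: payoffs -5, -4, -1 → best response Right.
Agent 2 against R2: payoffs 0, 3, -3 → best response Center.
Agent 2 against R3: payoffs -2, -4, -5 → best response Left.
Mutual best responses: (R1, Right); (R2, Center); (R3, Left).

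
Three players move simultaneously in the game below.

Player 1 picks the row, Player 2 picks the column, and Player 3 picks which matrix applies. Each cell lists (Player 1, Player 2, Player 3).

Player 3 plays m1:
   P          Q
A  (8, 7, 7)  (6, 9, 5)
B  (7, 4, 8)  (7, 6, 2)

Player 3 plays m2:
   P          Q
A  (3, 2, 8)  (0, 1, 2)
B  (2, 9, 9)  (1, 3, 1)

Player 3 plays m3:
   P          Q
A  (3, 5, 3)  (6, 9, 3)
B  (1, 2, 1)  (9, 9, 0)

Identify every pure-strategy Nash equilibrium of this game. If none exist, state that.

The pure Nash equilibria are (A, P, m2) and (B, Q, m1).

Player 1 against (P, m1): payoffs 8, 7 → best response A.
Player 1 against (P, m2): payoffs 3, 2 → best response A.
Player 1 against (P, m3): payoffs 3, 1 → best response A.
Player 1 against (Q, m1): payoffs 6, 7 → best response B.
Player 1 against (Q, m2): payoffs 0, 1 → best response B.
Player 1 against (Q, m3): payoffs 6, 9 → best response B.
Player 2 against (A, m1): payoffs 7, 9 → best response Q.
Player 2 against (A, m2): payoffs 2, 1 → best response P.
Player 2 against (A, m3): payoffs 5, 9 → best response Q.
Player 2 against (B, m1): payoffs 4, 6 → best response Q.
Player 2 against (B, m2): payoffs 9, 3 → best response P.
Player 2 against (B, m3): payoffs 2, 9 → best response Q.
Player 3 against (A, P): payoffs 7, 8, 3 → best response m2.
Player 3 against (A, Q): payoffs 5, 2, 3 → best response m1.
Player 3 against (B, P): payoffs 8, 9, 1 → best response m2.
Player 3 against (B, Q): payoffs 2, 1, 0 → best response m1.
Mutual best responses: (A, P, m2); (B, Q, m1).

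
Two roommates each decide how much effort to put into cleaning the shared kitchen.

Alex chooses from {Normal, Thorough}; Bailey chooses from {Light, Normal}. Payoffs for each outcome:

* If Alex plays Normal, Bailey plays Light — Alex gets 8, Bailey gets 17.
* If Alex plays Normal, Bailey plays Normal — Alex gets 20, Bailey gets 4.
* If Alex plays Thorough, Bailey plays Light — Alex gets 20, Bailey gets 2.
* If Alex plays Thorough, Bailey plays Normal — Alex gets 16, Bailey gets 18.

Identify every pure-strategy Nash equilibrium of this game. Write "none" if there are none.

There is no pure-strategy Nash equilibrium.

Alex against Light: payoffs 8, 20 → best response Thorough.
Alex against Normal: payoffs 20, 16 → best response Normal.
Bailey against Normal: payoffs 17, 4 → best response Light.
Bailey against Thorough: payoffs 2, 18 → best response Normal.
No profile is a mutual best response for all players.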